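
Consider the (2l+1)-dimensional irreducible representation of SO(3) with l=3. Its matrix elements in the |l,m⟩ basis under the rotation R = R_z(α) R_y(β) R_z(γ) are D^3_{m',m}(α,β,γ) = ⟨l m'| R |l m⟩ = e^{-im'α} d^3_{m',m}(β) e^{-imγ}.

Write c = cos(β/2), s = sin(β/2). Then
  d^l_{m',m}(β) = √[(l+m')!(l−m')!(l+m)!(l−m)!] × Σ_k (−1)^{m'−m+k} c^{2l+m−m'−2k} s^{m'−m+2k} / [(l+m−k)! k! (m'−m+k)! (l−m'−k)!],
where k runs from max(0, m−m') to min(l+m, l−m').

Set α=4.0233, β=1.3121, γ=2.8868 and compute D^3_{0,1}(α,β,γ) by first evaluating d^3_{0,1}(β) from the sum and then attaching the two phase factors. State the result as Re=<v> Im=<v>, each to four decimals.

Re=0.2725 Im=0.0710

First d^3_{0,1}(β=1.3121), then the phase factors e^{-i(0)α} and e^{-i(1)γ}:
c=cos(1.3121/2)=0.792408, s=sin(1.3121/2)=0.609992; N=√[6·6·24·2]=41.569219
Admissible k: 1..3 (factorial args all ≥0)
  k=1: (−1)^0·41.5692/(12)·0.7924^5·0.6100^1 = +0.660174
  k=2: (−1)^1·41.5692/(4)·0.7924^3·0.6100^3 = -1.173626
  k=3: (−1)^2·41.5692/(12)·0.7924^1·0.6100^5 = +0.231824
d^3_{0,1}(1.3121) = +0.660174 -1.173626 +0.231824 = -0.281628
D = (+1.000000+0.000000i)·(-0.281628)·(-0.967716-0.252045i) = +0.272536+0.070983i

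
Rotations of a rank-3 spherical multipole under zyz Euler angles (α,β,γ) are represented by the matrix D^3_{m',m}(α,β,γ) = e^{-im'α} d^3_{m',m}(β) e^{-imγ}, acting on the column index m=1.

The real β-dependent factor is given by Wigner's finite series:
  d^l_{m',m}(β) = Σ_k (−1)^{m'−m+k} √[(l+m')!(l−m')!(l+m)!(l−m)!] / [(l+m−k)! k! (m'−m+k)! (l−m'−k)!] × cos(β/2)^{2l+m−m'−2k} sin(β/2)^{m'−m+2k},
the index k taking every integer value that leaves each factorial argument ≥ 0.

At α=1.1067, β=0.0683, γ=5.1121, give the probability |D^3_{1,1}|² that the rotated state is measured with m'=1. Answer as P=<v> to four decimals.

P=0.9746

First d^3_{1,1}(β=0.0683), then the phase factors e^{-i(1)α} and e^{-i(1)γ}:
c=cos(0.0683/2)=0.999417, s=sin(0.0683/2)=0.034143; N=√[24·2·24·2]=48.000000
k: max(0,(1)−(1))=0 … min(3+(1),3−(1))=2
  k=0: (−1)^0·48.0000/(48)·0.9994^6·0.0341^0 = +0.996507
  k=1: (−1)^1·48.0000/(6)·0.9994^4·0.0341^2 = -0.009304
  k=2: (−1)^2·48.0000/(8)·0.9994^2·0.0341^4 = +0.000008
d^3_{1,1}(0.0683) = +0.996507 -0.009304 +0.000008 = +0.987210
|D^3_{1,1}|² = |d^3_{1,1}(β)|² = (+0.987210)² = 0.974585 (the z-rotation phases have unit modulus)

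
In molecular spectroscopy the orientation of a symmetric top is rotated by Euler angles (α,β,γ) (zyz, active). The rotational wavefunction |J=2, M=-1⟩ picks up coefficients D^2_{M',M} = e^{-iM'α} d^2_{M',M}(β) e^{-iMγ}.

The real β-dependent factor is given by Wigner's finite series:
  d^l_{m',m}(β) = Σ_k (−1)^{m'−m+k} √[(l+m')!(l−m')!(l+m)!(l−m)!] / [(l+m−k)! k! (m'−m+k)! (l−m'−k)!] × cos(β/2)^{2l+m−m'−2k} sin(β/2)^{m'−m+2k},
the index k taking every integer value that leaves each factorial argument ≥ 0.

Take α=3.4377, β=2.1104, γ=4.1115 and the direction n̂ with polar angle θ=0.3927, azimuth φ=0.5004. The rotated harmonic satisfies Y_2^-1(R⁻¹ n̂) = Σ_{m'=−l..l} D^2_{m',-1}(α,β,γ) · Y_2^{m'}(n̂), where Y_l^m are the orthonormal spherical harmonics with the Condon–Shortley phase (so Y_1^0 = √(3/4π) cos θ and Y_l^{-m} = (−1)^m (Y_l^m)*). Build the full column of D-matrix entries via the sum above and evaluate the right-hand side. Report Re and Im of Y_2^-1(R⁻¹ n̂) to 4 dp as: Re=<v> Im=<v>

Need the full column D^2_{m',-1} for m'=−2..2 at α=3.4377, β=2.1104, γ=4.1115.
cos(β/2)=0.493054, sin(β/2)=0.869999
d^2_{-2,-1}: single k=1 term ⇒ +0.208560;  D = -0.001809-0.208552i
d^2_{-1,-1}: k∈[0..1] ⇒ +0.059099 -0.552010 = -0.492912;  D = -0.147915-0.470195i
d^2_{0,-1}: k∈[0..1] ⇒ -0.255433 +0.795291 = +0.539858;  D = -0.305223-0.445293i
d^2_{1,-1}: k∈[0..1] ⇒ +0.552010 -0.572895 = -0.020884;  D = -0.016320-0.013031i
d^2_{2,-1}: single k=0 term ⇒ -0.649352;  D = +0.603585+0.239466i
Y_2^{m'}(θ=0.3927,φ=0.5004) and Σ D·Y over m':
  (-0.0018-0.2086i)·(+0.0305-0.0476i)  (-0.1479-0.4702i)·(+0.2396-0.1310i)  (-0.3052-0.4453i)·(+0.4922+0.0000i)  (-0.0163-0.0130i)·(-0.2396-0.1310i)  (+0.6036+0.2395i)·(+0.0305+0.0476i)
Y_2^-1(R⁻¹ n̂) = -0.248064-0.277442i

Re=-0.2481 Im=-0.2774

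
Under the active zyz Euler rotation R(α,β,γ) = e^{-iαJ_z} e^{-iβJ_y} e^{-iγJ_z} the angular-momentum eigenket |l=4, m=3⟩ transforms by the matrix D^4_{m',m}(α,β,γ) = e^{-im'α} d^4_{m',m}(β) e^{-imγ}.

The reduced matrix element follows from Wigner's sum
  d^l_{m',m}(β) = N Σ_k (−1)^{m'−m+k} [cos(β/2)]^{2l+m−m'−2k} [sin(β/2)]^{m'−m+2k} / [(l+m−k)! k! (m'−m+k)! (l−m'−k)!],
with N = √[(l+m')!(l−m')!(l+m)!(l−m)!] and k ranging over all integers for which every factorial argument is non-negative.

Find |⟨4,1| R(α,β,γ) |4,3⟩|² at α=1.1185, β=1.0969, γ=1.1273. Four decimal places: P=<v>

P=0.0991

Split into d^4_{1,3}(β=1.0969) × two z-phases.
With c≡cos(β/2)=0.853334 and s≡sin(β/2)=0.521365, N=[120·6·5040·1]^{1/2}=1904.940944
Admissible k: 2..3 (factorial args all ≥0)
  k=2: (−1)^0·1904.9409/(240)·0.8533^6·0.5214^2 = +0.833043
  k=3: (−1)^1·1904.9409/(144)·0.8533^4·0.5214^4 = -0.518278
d^4_{1,3}(1.0969) = +0.833043 -0.518278 = +0.314765
|D^4_{1,3}|² = |d^4_{1,3}(β)|² = (+0.314765)² = 0.099077 (the z-rotation phases have unit modulus)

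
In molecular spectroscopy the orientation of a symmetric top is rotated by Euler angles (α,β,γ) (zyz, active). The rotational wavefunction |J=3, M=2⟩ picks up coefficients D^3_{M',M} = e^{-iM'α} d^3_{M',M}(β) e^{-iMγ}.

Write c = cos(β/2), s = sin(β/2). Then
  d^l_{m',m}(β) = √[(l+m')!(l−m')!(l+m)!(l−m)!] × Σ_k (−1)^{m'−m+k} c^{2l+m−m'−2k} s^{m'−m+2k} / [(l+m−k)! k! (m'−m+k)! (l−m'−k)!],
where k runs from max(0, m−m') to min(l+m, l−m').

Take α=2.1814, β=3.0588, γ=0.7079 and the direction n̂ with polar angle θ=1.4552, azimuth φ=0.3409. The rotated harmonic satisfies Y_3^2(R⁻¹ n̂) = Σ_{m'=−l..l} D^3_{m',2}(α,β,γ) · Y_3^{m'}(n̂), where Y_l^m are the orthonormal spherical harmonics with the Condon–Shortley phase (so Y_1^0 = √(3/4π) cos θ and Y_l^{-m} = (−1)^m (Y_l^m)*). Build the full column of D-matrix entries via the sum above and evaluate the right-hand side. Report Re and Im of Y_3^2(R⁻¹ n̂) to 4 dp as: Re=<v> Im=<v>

Need the full column D^3_{m',2} for m'=−3..3 at α=2.1814, β=3.0588, γ=0.7079.
cos(β/2)=0.041385, sin(β/2)=0.999143
d^3_{-3,2}: single k=5 term ⇒ +0.100937;  D = +0.040790-0.092328i
d^3_{-2,2}: k∈[4..5] ⇒ +0.008534 -0.994871 = -0.986337;  D = +0.967721-0.190725i
d^3_{-1,2}: k∈[3..4] ⇒ +0.000447 -0.130310 = -0.129863;  D = -0.093627-0.089991i
d^3_{0,2}: k∈[2..3] ⇒ +0.000016 -0.009349 = -0.009333;  D = -0.001441+0.009221i
d^3_{1,2}: k∈[1..2] ⇒ +0.000000 -0.000447 = -0.000447;  D = +0.000401-0.000197i
d^3_{2,2}: k∈[0..1] ⇒ +0.000000 -0.000015 = -0.000015;  D = -0.000013-0.000007i
d^3_{3,2}: single k=0 term ⇒ -0.000000;  D = +0.000000+0.000000i
Y_3^{m'}(θ=1.4552,φ=0.3409) and Σ D·Y over m':
  (+0.0408-0.0923i)·(+0.2131-0.3490i)  (+0.9677-0.1907i)·(+0.0903-0.0733i)  (-0.0936-0.0900i)·(-0.2824+0.1002i)  (-0.0014+0.0092i)·(-0.1263+0.0000i)  (+0.0004-0.0002i)·(+0.2824+0.1002i)  (-0.0000-0.0000i)·(+0.0903+0.0733i)  (+0.0000+0.0000i)·(-0.2131-0.3490i)
Y_3^2(R⁻¹ n̂) = +0.085651-0.107209i

Re=0.0857 Im=-0.1072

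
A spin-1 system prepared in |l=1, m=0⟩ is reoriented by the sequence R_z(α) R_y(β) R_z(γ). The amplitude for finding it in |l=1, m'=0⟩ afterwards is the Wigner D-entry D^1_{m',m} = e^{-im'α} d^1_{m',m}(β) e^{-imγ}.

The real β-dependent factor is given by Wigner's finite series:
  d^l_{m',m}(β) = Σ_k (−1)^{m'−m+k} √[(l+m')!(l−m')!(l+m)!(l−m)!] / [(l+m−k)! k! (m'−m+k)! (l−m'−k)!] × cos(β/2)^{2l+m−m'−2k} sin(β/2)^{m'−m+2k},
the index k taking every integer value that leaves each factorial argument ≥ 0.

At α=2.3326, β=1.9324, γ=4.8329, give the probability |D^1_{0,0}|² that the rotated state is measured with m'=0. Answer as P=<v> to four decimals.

P=0.1252

Split into d^1_{0,0}(β=1.9324) × two z-phases.
Half-angle: c=0.568430, s=0.822732. N=√(1·1·1·1)=1.000000
The bounds max(0,m−m')=0 and min(l+m,l−m')=1 give 2 terms
  k=0: (−1)^0·1.0000/(1)·0.5684^2·0.8227^0 = +0.323113
  k=1: (−1)^1·1.0000/(1)·0.5684^0·0.8227^2 = -0.676887
d^1_{0,0}(1.9324) = +0.323113 -0.676887 = -0.353775
|D^1_{0,0}|² = |d^1_{0,0}(β)|² = (-0.353775)² = 0.125157 (the z-rotation phases have unit modulus)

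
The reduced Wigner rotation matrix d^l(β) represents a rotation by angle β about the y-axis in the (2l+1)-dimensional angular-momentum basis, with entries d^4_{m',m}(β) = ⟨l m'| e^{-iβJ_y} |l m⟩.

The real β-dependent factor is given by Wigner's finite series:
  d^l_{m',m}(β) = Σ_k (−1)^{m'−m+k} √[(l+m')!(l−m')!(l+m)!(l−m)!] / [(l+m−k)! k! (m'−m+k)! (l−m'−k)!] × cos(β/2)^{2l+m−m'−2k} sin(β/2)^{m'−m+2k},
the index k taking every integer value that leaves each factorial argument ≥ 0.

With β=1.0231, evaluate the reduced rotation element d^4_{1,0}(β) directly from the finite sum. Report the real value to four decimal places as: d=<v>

d=0.2738

d^4_{1,0}(β=1.0231) via Wigner's sum:
Half-angle: c=0.871987, s=0.489529. N=√(120·6·24·24)=643.987578
k∈{0,1,2,3} keeps every argument non-negative
  k=0: (−1)^1·643.9876/(144)·0.8720^7·0.4895^1 = -0.839195
  k=1: (−1)^2·643.9876/(24)·0.8720^5·0.4895^3 = +1.586909
  k=2: (−1)^3·643.9876/(24)·0.8720^3·0.4895^5 = -0.500138
  k=3: (−1)^4·643.9876/(144)·0.8720^1·0.4895^7 = +0.026271
d^4_{1,0}(1.0231) = -0.839195 +1.586909 -0.500138 +0.026271 = +0.273847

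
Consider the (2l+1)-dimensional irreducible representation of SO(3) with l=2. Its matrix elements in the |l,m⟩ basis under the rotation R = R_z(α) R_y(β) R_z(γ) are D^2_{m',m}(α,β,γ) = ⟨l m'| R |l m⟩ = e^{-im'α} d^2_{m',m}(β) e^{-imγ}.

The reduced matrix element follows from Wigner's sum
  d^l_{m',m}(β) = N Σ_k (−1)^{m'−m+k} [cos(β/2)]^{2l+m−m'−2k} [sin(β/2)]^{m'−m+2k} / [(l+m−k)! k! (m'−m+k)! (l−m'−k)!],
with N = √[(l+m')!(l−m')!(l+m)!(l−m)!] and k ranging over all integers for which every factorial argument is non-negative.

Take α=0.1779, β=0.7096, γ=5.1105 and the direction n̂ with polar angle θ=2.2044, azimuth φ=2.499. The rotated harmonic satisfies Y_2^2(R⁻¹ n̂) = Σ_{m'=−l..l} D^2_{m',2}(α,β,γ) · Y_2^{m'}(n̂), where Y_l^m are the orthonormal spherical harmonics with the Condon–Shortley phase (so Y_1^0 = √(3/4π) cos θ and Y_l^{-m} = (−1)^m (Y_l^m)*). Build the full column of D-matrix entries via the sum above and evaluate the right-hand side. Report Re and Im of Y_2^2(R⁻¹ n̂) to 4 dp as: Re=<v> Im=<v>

Re=0.1038 Im=-0.0858

Need the full column D^2_{m',2} for m'=−2..2 at α=0.1779, β=0.7096, γ=5.1105.
cos(β/2)=0.937716, sin(β/2)=0.347403
d^2_{-2,2}: single k=4 term ⇒ +0.014566;  D = -0.013176+0.006210i
d^2_{-1,2}: single k=3 term ⇒ +0.078632;  D = -0.064074+0.045581i
d^2_{0,2}: single k=2 term ⇒ +0.259947;  D = -0.181810+0.185789i
d^2_{1,2}: single k=1 term ⇒ +0.572898;  D = -0.321908+0.473906i
d^2_{2,2}: single k=0 term ⇒ +0.773188;  D = -0.314410+0.706376i
Y_2^{m'}(θ=2.2044,φ=2.499) and Σ D·Y over m':
  (-0.0132+0.0062i)·(+0.0707+0.2407i)  (-0.0641+0.0456i)·(+0.2951+0.2209i)  (-0.1818+0.1858i)·(+0.0163+0.0000i)  (-0.3219+0.4739i)·(-0.2951+0.2209i)  (-0.3144+0.7064i)·(+0.0707-0.2407i)
Y_2^2(R⁻¹ n̂) = +0.103756-0.085756i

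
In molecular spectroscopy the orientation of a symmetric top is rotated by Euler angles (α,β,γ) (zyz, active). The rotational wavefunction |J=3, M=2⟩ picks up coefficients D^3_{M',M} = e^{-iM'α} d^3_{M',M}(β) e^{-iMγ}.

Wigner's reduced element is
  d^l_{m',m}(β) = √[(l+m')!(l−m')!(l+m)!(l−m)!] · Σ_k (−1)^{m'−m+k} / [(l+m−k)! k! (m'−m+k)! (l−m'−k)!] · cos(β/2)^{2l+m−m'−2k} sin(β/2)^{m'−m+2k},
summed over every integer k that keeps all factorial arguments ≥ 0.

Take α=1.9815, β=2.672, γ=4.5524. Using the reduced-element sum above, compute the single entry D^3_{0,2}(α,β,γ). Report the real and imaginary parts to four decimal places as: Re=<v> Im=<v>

Re=0.2374 Im=0.0787

First d^3_{0,2}(β=2.672), then the phase factors e^{-i(0)α} and e^{-i(2)γ}:
With c≡cos(β/2)=0.232645 and s≡sin(β/2)=0.972562, N=[6·6·120·1]^{1/2}=65.726707
k∈{2,3} keeps every argument non-negative
  k=2: (−1)^0·65.7267/(12)·0.2326^4·0.9726^2 = +0.015176
  k=3: (−1)^1·65.7267/(12)·0.2326^2·0.9726^4 = -0.265226
d^3_{0,2}(2.672) = +0.015176 -0.265226 = -0.250050
Phases: e^{-i·(0)·1.9815}=+1.000000+0.000000i, e^{-i·(2)·4.5524}=-0.949242-0.314546i ⇒ D=+0.237358+0.078652i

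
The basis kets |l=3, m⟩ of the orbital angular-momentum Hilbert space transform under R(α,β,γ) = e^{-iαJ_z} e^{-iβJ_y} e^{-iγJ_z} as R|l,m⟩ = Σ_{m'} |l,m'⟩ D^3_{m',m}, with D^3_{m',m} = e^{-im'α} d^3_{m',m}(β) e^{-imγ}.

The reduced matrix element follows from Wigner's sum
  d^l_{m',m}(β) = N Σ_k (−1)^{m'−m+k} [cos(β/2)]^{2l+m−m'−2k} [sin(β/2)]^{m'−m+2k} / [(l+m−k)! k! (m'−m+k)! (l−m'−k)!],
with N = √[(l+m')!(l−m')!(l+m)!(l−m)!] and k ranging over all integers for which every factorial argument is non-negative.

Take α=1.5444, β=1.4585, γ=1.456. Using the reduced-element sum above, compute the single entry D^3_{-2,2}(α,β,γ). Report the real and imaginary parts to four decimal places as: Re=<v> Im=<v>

Split into d^3_{-2,2}(β=1.4585) × two z-phases.
c=cos(1.4585/2)=0.745674, s=sin(1.4585/2)=0.666311; N=√[1·120·120·1]=120.000000
Admissible k: 4..5 (factorial args all ≥0)
  k=4: (−1)^0·120.0000/(24)·0.7457^2·0.6663^4 = +0.547993
  k=5: (−1)^1·120.0000/(120)·0.7457^0·0.6663^6 = -0.087511
d^3_{-2,2}(1.4585) = +0.547993 -0.087511 = +0.460483
Attach z-rotation phases: D = e^{-i(-2)(1.5444)}·(+0.460483)·e^{-i(2)(1.456)} = +0.453305+0.080990i

Re=0.4533 Im=0.0810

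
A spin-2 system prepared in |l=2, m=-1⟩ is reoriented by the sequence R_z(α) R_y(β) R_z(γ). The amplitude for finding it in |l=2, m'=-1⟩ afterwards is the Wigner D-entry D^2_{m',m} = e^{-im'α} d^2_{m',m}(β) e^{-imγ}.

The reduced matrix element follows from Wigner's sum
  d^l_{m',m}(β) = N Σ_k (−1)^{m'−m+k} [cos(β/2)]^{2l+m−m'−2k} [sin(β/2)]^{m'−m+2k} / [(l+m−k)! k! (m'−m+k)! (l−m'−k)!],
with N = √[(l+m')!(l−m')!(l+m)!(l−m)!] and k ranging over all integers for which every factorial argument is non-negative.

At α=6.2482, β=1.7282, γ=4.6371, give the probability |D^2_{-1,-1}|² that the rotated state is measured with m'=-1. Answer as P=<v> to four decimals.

P=0.3067

D^2_{-1,-1}(6.2482,1.7282,4.6371) = e^{-i·-1·6.2482}·d^2_{-1,-1}(1.7282)·e^{-i·-1·4.6371}. Compute d first:
With c≡cos(β/2)=0.649325 and s≡sin(β/2)=0.760511, N=[1·6·1·6]^{1/2}=6.000000
Admissible k: 0..1 (factorial args all ≥0)
  k=0: (−1)^0·6.0000/(6)·0.6493^4·0.7605^0 = +0.177766
  k=1: (−1)^1·6.0000/(2)·0.6493^2·0.7605^2 = -0.731571
d^2_{-1,-1}(1.7282) = +0.177766 -0.731571 = -0.553805
|D^2_{-1,-1}|² = |d^2_{-1,-1}(β)|² = (-0.553805)² = 0.306700 (the z-rotation phases have unit modulus)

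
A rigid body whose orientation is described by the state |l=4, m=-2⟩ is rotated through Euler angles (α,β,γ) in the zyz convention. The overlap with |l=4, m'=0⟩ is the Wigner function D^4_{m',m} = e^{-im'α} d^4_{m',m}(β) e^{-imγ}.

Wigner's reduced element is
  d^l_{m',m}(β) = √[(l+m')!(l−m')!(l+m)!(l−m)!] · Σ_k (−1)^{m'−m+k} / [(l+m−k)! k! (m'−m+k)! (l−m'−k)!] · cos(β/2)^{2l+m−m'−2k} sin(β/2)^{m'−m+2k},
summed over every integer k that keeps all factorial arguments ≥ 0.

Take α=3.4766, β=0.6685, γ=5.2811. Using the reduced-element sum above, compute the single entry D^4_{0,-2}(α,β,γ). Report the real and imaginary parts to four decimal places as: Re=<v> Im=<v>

Re=-0.2111 Im=-0.4563

Split into d^4_{0,-2}(β=0.6685) × two z-phases.
Half-angle: c=0.944657, s=0.328061. N=√(24·24·2·720)=910.735966
Admissible k: 0..2 (factorial args all ≥0)
  k=0: (−1)^2·910.7360/(96)·0.9447^6·0.3281^2 = +0.725561
  k=1: (−1)^3·910.7360/(36)·0.9447^4·0.3281^4 = -0.233347
  k=2: (−1)^4·910.7360/(96)·0.9447^2·0.3281^6 = +0.010553
d^4_{0,-2}(0.6685) = +0.725561 -0.233347 +0.010553 = +0.502767
Phases: e^{-i·(0)·3.4766}=+1.000000+0.000000i, e^{-i·(-2)·5.2811}=-0.419936-0.907554i ⇒ D=-0.211130-0.456288i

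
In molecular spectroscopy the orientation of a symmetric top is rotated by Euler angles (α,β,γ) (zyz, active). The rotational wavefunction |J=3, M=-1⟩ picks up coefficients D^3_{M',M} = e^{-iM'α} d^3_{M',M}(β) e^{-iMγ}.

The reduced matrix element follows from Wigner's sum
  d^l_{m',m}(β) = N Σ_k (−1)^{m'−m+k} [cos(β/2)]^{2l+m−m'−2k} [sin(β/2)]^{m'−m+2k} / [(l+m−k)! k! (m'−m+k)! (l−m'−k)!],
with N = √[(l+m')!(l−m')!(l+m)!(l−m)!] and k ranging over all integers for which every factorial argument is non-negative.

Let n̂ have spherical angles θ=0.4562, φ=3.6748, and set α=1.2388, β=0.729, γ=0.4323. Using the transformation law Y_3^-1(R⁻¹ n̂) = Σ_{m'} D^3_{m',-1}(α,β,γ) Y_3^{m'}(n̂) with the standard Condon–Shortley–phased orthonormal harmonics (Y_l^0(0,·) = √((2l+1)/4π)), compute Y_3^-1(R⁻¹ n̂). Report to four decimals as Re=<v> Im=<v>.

Re=0.0010 Im=0.0009

Need the full column D^3_{m',-1} for m'=−3..3 at α=1.2388, β=0.729, γ=0.4323.
cos(β/2)=0.934302, sin(β/2)=0.356482
d^3_{-3,-1}: single k=2 term ⇒ +0.375034;  D = -0.200384-0.317012i
d^3_{-2,-1}: k∈[1..2] ⇒ +0.802554 -0.233671 = +0.568883;  D = -0.553682+0.130630i
d^3_{-1,-1}: k∈[0..2] ⇒ +0.665157 -0.774667 +0.084582 = -0.024928;  D = +0.002496-0.024803i
d^3_{0,-1}: k∈[0..2] ⇒ -0.879154 +0.383961 -0.018632 = -0.513825;  D = -0.466556-0.215272i
d^3_{1,-1}: k∈[0..2] ⇒ +0.581000 -0.112776 +0.002052 = +0.470277;  D = +0.325445-0.339478i
d^3_{2,-1}: k∈[0..1] ⇒ -0.233671 +0.017009 = -0.216662;  D = +0.098992+0.192726i
d^3_{3,-1}: single k=0 term ⇒ +0.054597;  D = -0.054044+0.007754i
Y_3^{m'}(θ=0.4562,φ=3.6748) and Σ D·Y over m':
  (-0.2004-0.3170i)·(+0.0010+0.0357i)  (-0.5537+0.1306i)·(+0.0860-0.1559i)  (+0.0025-0.0248i)·(-0.3715+0.2192i)  (-0.4666-0.2153i)·(+0.3449+0.0000i)  (+0.3254-0.3395i)·(+0.3715+0.2192i)  (+0.0990+0.1927i)·(+0.0860+0.1559i)  (-0.0540+0.0078i)·(-0.0010+0.0357i)
Y_3^-1(R⁻¹ n̂) = +0.000970+0.000917i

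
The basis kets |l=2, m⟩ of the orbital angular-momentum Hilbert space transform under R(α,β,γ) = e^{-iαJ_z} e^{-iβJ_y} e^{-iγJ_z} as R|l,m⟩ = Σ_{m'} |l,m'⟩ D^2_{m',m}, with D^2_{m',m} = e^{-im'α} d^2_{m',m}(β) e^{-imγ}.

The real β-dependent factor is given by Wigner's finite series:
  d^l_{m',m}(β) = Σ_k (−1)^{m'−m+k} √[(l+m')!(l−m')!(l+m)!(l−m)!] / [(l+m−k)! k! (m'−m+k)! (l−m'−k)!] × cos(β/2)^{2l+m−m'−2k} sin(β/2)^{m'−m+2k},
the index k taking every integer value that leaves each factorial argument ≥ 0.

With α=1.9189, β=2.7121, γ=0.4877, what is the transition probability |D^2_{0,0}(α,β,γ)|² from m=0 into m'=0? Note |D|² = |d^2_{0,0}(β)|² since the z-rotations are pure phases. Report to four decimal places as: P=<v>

P=0.5475

First d^2_{0,0}(β=2.7121), then the phase factors e^{-i(0)α} and e^{-i(0)γ}:
With c≡cos(β/2)=0.213100 and s≡sin(β/2)=0.977030, N=[2·2·2·2]^{1/2}=4.000000
k: max(0,(0)−(0))=0 … min(2+(0),2−(0))=2
  k=0: (−1)^0·4.0000/(4)·0.2131^4·0.9770^0 = +0.002062
  k=1: (−1)^1·4.0000/(1)·0.2131^2·0.9770^2 = -0.173397
  k=2: (−1)^2·4.0000/(4)·0.2131^0·0.9770^4 = +0.911239
d^2_{0,0}(2.7121) = +0.002062 -0.173397 +0.911239 = +0.739905
|D^2_{0,0}|² = |d^2_{0,0}(β)|² = (+0.739905)² = 0.547459 (the z-rotation phases have unit modulus)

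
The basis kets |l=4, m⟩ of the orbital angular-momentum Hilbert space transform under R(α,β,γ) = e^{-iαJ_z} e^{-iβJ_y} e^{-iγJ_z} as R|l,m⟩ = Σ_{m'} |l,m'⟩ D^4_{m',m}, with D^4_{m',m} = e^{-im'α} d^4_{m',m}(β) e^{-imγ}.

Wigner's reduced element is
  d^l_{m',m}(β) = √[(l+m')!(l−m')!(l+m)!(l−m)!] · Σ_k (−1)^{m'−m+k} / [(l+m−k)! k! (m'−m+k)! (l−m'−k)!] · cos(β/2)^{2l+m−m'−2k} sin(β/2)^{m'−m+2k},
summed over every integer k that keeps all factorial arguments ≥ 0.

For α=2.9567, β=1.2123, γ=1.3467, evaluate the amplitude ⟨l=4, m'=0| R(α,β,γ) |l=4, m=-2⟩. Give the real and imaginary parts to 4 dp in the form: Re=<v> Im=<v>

Re=0.0432 Im=-0.0208

Split into d^4_{0,-2}(β=1.2123) × two z-phases.
c=cos(1.2123/2)=0.821847, s=sin(1.2123/2)=0.569708; N=√[24·24·2·720]=910.735966
The bounds max(0,m−m')=0 and min(l+m,l−m')=2 give 3 terms
  k=0: (−1)^2·910.7360/(96)·0.8218^6·0.5697^2 = +0.948795
  k=1: (−1)^3·910.7360/(36)·0.8218^4·0.5697^4 = -1.215802
  k=2: (−1)^4·910.7360/(96)·0.8218^2·0.5697^6 = +0.219087
d^4_{0,-2}(1.2123) = +0.948795 -1.215802 +0.219087 = -0.047920
D = (+1.000000+0.000000i)·(-0.047920)·(-0.901232+0.433337i) = +0.043187-0.020766i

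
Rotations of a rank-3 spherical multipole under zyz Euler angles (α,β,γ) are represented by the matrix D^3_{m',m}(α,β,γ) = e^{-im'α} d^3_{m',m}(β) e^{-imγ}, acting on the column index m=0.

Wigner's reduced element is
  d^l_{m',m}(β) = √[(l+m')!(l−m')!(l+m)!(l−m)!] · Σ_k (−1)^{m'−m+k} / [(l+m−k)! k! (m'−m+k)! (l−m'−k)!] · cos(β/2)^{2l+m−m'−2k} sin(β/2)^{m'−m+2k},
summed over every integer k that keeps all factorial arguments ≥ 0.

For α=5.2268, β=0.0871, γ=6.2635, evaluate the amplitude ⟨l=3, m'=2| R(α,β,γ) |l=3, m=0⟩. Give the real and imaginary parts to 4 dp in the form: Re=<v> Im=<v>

First d^3_{2,0}(β=0.0871), then the phase factors e^{-i(2)α} and e^{-i(0)γ}:
With c≡cos(β/2)=0.999052 and s≡sin(β/2)=0.043536, N=[120·1·6·6]^{1/2}=65.726707
k: max(0,(0)−(2))=0 … min(3+(0),3−(2))=1
  k=0: (−1)^2·65.7267/(12)·0.9991^4·0.0435^2 = +0.010342
  k=1: (−1)^3·65.7267/(12)·0.9991^2·0.0435^4 = -0.000020
d^3_{2,0}(0.0871) = +0.010342 -0.000020 = +0.010323
Attach z-rotation phases: D = e^{-i(2)(5.2268)}·(+0.010323)·e^{-i(0)(6.2635)} = -0.005325+0.008843i

Re=-0.0053 Im=0.0088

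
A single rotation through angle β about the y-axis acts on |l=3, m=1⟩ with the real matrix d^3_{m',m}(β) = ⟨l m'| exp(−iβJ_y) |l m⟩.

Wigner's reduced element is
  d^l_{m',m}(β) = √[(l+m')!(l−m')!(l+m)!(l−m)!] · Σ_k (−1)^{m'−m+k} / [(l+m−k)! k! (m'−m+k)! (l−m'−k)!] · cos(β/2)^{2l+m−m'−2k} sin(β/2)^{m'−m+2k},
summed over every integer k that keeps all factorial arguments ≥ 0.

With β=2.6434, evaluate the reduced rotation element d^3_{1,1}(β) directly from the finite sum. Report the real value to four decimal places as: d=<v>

d=0.2941

d^3_{1,1}(β=2.6434) via Wigner's sum:
With c≡cos(β/2)=0.246528 and s≡sin(β/2)=0.969136, N=[24·2·24·2]^{1/2}=48.000000
The bounds max(0,m−m')=0 and min(l+m,l−m')=2 give 3 terms
  k=0: (−1)^0·48.0000/(48)·0.2465^6·0.9691^0 = +0.000224
  k=1: (−1)^1·48.0000/(6)·0.2465^4·0.9691^2 = -0.027754
  k=2: (−1)^2·48.0000/(8)·0.2465^2·0.9691^4 = +0.321679
d^3_{1,1}(2.6434) = +0.000224 -0.027754 +0.321679 = +0.294150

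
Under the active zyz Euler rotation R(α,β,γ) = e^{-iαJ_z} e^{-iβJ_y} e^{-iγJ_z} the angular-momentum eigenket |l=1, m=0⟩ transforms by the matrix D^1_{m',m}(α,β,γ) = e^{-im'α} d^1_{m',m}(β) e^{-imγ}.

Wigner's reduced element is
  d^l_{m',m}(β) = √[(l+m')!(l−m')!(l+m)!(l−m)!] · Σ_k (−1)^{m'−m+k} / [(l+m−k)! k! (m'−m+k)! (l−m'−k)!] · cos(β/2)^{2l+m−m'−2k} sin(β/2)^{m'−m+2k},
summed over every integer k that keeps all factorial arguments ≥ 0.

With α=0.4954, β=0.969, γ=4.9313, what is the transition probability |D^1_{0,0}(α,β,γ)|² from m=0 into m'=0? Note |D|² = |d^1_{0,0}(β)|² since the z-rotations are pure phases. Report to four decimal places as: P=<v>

P=0.3205

First d^1_{0,0}(β=0.969), then the phase factors e^{-i(0)α} and e^{-i(0)γ}:
Half-angle: c=0.884908, s=0.465766. N=√(1·1·1·1)=1.000000
The bounds max(0,m−m')=0 and min(l+m,l−m')=1 give 2 terms
  k=0: (−1)^0·1.0000/(1)·0.8849^2·0.4658^0 = +0.783062
  k=1: (−1)^1·1.0000/(1)·0.8849^0·0.4658^2 = -0.216938
d^1_{0,0}(0.969) = +0.783062 -0.216938 = +0.566124
|D^1_{0,0}|² = |d^1_{0,0}(β)|² = (+0.566124)² = 0.320497 (the z-rotation phases have unit modulus)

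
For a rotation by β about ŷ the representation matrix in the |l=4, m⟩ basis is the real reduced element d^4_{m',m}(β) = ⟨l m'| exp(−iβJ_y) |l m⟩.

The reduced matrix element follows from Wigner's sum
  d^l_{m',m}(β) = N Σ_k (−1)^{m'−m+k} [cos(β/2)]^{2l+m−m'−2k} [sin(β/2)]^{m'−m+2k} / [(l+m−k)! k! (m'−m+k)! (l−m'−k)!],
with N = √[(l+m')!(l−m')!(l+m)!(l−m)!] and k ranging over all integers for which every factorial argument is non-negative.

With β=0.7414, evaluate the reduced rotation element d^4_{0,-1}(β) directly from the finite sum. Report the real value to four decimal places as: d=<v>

d=-0.2249

d^4_{0,-1}(β=0.7414) via Wigner's sum:
Half-angle: c=0.932074, s=0.362268. N=√(24·24·6·120)=643.987578
k∈{0,1,2,3} keeps every argument non-negative
  k=0: (−1)^1·643.9876/(144)·0.9321^7·0.3623^1 = -0.990142
  k=1: (−1)^2·643.9876/(24)·0.9321^5·0.3623^3 = +0.897445
  k=2: (−1)^3·643.9876/(24)·0.9321^3·0.3623^5 = -0.135571
  k=3: (−1)^4·643.9876/(144)·0.9321^1·0.3623^7 = +0.003413
d^4_{0,-1}(0.7414) = -0.990142 +0.897445 -0.135571 +0.003413 = -0.224855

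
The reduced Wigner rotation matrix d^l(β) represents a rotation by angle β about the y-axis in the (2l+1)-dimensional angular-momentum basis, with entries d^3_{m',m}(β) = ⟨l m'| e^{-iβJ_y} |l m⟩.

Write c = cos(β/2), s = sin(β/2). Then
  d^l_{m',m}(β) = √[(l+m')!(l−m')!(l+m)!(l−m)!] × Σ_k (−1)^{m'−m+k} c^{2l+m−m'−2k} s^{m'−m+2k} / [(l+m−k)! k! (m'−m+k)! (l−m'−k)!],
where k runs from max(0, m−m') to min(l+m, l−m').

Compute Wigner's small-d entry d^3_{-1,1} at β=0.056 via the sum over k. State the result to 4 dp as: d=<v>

d=0.0047

d^3_{-1,1}(β=0.056) via Wigner's sum:
Half-angle: c=0.999608, s=0.027996. N=√(2·24·24·2)=48.000000
k: max(0,(1)−(-1))=2 … min(3+(1),3−(-1))=4
  k=2: (−1)^0·48.0000/(8)·0.9996^4·0.0280^2 = +0.004695
  k=3: (−1)^1·48.0000/(6)·0.9996^2·0.0280^4 = -0.000005
  k=4: (−1)^2·48.0000/(48)·0.9996^0·0.0280^6 = +0.000000
d^3_{-1,1}(0.056) = +0.004695 -0.000005 +0.000000 = +0.004690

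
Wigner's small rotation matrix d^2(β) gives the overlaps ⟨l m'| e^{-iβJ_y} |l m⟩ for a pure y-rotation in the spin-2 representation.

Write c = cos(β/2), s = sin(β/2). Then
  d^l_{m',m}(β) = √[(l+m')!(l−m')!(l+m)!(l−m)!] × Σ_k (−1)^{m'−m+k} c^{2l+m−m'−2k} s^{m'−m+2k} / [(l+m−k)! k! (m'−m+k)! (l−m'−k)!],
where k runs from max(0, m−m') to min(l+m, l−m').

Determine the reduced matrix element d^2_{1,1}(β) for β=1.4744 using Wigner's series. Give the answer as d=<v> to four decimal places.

d^2_{1,1}(β=1.4744) via Wigner's sum:
c=cos(1.4744/2)=0.740354, s=sin(1.4744/2)=0.672218; N=√[6·1·6·1]=6.000000
k: max(0,(1)−(1))=0 … min(2+(1),2−(1))=1
  k=0: (−1)^0·6.0000/(6)·0.7404^4·0.6722^0 = +0.300439
  k=1: (−1)^1·6.0000/(2)·0.7404^2·0.6722^2 = -0.743052
d^2_{1,1}(1.4744) = +0.300439 -0.743052 = -0.442613

d=-0.4426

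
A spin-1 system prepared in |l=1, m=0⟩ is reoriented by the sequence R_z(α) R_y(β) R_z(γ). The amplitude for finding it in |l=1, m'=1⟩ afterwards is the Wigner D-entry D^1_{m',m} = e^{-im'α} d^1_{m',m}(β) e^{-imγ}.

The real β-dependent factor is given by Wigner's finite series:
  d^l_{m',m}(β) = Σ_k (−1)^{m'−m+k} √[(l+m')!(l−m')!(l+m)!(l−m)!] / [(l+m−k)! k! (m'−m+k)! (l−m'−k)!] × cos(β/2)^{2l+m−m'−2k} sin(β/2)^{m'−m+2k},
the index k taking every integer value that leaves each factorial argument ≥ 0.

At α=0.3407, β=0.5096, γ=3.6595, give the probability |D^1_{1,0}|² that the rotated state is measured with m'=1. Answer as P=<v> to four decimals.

Split into d^1_{1,0}(β=0.5096) × two z-phases.
c=cos(0.5096/2)=0.967714, s=sin(0.5096/2)=0.252052; N=√[2·1·1·1]=1.414214
k: max(0,(0)−(1))=0 … min(1+(0),1−(1))=0
  k=0: (−1)^1·1.4142/(1)·0.9677^1·0.2521^1 = -0.344947
d^1_{1,0}(0.5096) = -0.344947
|D^1_{1,0}|² = |d^1_{1,0}(β)|² = (-0.344947)² = 0.118988 (the z-rotation phases have unit modulus)

P=0.1190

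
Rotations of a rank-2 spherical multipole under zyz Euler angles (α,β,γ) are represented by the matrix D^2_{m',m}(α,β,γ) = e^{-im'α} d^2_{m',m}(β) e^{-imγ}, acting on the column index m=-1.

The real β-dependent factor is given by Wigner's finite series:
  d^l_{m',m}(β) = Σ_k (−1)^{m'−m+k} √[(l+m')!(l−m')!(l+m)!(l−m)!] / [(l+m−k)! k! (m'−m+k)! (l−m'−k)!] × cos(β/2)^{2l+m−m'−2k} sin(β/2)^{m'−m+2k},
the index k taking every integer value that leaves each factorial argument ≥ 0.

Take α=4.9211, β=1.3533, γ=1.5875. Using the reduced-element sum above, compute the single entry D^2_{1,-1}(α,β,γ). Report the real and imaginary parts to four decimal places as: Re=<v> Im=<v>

D^2_{1,-1}(4.9211,1.3533,1.5875) = e^{-i·1·4.9211}·d^2_{1,-1}(1.3533)·e^{-i·-1·1.5875}. Compute d first:
With c≡cos(β/2)=0.779675 and s≡sin(β/2)=0.626185, N=[6·1·1·6]^{1/2}=6.000000
Admissible k: 0..1 (factorial args all ≥0)
  k=0: (−1)^2·6.0000/(2)·0.7797^2·0.6262^2 = +0.715077
  k=1: (−1)^3·6.0000/(6)·0.7797^0·0.6262^4 = -0.153748
d^2_{1,-1}(1.3533) = +0.715077 -0.153748 = +0.561329
Attach z-rotation phases: D = e^{-i(1)(4.9211)}·(+0.561329)·e^{-i(-1)(1.5875)} = -0.551014+0.107118i

Re=-0.5510 Im=0.1071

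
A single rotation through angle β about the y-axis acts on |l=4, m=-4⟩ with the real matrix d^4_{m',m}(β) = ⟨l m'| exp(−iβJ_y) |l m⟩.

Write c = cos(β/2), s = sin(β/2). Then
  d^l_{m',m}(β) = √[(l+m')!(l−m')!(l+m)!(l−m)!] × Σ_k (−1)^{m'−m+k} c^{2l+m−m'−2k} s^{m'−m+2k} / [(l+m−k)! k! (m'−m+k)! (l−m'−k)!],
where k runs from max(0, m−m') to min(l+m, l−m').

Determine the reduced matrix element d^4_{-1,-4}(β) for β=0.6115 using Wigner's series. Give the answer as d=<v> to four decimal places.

d=-0.1610

d^4_{-1,-4}(β=0.6115) via Wigner's sum:
c=cos(0.6115/2)=0.953621, s=sin(0.6115/2)=0.301008; N=√[6·120·1·40320]=5387.986637
k: max(0,(-4)−(-1))=0 … min(4+(-4),4−(-1))=0
  k=0: (−1)^3·5387.9866/(720)·0.9536^5·0.3010^3 = -0.160957
d^4_{-1,-4}(0.6115) = -0.160957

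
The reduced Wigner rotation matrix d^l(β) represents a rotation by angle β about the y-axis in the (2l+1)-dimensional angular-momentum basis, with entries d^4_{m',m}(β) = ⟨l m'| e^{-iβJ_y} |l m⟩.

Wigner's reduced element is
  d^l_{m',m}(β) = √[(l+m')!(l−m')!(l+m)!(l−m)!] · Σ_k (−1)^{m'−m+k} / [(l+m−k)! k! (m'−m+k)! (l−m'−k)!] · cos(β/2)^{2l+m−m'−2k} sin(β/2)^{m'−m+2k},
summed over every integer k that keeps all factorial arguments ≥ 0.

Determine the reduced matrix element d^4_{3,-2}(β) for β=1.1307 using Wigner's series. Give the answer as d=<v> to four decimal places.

d=-0.2582

d^4_{3,-2}(β=1.1307) via Wigner's sum:
c=cos(1.1307/2)=0.844401, s=sin(1.1307/2)=0.535711; N=√[5040·1·2·720]=2693.993318
The bounds max(0,m−m')=0 and min(l+m,l−m')=1 give 2 terms
  k=0: (−1)^5·2693.9933/(240)·0.8444^3·0.5357^5 = -0.298185
  k=1: (−1)^6·2693.9933/(720)·0.8444^1·0.5357^7 = +0.040006
d^4_{3,-2}(1.1307) = -0.298185 +0.040006 = -0.258179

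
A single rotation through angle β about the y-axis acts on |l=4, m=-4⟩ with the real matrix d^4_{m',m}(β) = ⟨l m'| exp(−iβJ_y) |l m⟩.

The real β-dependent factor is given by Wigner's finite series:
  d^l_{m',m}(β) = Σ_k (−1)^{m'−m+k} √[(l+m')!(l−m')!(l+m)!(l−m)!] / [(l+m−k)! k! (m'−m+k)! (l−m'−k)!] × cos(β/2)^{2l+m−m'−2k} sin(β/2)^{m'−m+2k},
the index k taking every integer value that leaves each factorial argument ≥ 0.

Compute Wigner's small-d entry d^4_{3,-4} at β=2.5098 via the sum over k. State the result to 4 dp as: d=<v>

d^4_{3,-4}(β=2.5098) via Wigner's sum:
c=cos(2.5098/2)=0.310669, s=sin(2.5098/2)=0.950518; N=√[5040·1·1·40320]=14255.272709
k∈{0} keeps every argument non-negative
  k=0: (−1)^7·14255.2727/(5040)·0.3107^1·0.9505^7 = -0.615979
d^4_{3,-4}(2.5098) = -0.615979

d=-0.6160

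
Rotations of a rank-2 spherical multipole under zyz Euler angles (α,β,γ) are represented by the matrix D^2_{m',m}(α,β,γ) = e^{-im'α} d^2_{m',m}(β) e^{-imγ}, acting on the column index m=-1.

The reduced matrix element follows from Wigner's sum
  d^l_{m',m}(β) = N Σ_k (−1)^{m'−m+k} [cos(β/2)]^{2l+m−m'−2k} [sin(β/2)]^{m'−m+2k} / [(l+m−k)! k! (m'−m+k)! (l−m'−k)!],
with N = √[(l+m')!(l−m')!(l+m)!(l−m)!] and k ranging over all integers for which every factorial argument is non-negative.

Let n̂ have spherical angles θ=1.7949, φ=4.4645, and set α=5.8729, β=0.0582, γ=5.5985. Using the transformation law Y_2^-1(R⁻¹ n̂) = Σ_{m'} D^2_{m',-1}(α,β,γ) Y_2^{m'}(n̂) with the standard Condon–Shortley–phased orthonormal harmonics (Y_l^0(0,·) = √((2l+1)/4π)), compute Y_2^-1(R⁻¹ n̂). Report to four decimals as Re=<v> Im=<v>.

Need the full column D^2_{m',-1} for m'=−2..2 at α=5.8729, β=0.0582, γ=5.5985.
cos(β/2)=0.999577, sin(β/2)=0.029096
d^2_{-2,-1}: single k=1 term ⇒ +0.058118;  D = +0.003806-0.057993i
d^2_{-1,-1}: k∈[0..1] ⇒ +0.998308 -0.002538 = +0.995770;  D = +0.456135-0.885155i
d^2_{0,-1}: k∈[0..1] ⇒ -0.071180 +0.000060 = -0.071119;  D = -0.055090+0.044978i
d^2_{1,-1}: k∈[0..1] ⇒ +0.002538 -0.000001 = +0.002537;  D = +0.002442-0.000687i
d^2_{2,-1}: single k=0 term ⇒ -0.000049;  D = -0.000049-0.000007i
Y_2^{m'}(θ=1.7949,φ=4.4645) and Σ D·Y over m':
  (+0.0038-0.0580i)·(-0.3230-0.1747i)  (+0.4561-0.8852i)·(+0.0411-0.1623i)  (-0.0551+0.0450i)·(-0.2687+0.0000i)  (+0.0024-0.0007i)·(-0.0411-0.1623i)  (-0.0000-0.0000i)·(-0.3230+0.1747i)
Y_2^-1(R⁻¹ n̂) = -0.121659-0.104766i

Re=-0.1217 Im=-0.1048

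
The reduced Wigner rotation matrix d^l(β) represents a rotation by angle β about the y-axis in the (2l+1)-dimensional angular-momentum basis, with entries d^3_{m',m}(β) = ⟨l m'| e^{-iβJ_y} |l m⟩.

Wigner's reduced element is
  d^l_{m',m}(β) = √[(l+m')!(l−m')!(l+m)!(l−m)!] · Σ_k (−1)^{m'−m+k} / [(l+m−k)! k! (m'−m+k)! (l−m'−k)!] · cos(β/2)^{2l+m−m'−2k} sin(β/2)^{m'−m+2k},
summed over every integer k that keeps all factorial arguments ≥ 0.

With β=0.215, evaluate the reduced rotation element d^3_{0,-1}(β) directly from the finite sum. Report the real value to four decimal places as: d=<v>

d=-0.3485

d^3_{0,-1}(β=0.215) via Wigner's sum:
With c≡cos(β/2)=0.994227 and s≡sin(β/2)=0.107293, N=[6·6·2·24]^{1/2}=41.569219
Admissible k: 0..2 (factorial args all ≥0)
  k=0: (−1)^1·41.5692/(12)·0.9942^5·0.1073^1 = -0.361070
  k=1: (−1)^2·41.5692/(4)·0.9942^3·0.1073^3 = +0.012615
  k=2: (−1)^3·41.5692/(12)·0.9942^1·0.1073^5 = -0.000049
d^3_{0,-1}(0.215) = -0.361070 +0.012615 -0.000049 = -0.348504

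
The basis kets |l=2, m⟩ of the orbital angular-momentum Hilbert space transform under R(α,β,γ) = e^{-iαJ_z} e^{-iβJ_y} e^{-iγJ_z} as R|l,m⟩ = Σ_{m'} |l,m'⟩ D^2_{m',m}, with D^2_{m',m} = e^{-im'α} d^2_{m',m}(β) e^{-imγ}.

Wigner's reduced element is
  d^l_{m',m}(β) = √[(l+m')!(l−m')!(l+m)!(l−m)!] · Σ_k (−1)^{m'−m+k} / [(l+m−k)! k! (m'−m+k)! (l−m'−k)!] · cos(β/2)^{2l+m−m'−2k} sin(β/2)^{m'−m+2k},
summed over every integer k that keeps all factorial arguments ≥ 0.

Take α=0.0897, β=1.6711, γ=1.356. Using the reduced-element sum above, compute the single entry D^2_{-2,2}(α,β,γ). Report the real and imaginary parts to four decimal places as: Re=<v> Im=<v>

Re=-0.2482 Im=-0.1731

Split into d^2_{-2,2}(β=1.6711) × two z-phases.
Half-angle: c=0.670770, s=0.741666. N=√(1·24·24·1)=24.000000
k∈{4} keeps every argument non-negative
  k=4: (−1)^0·24.0000/(24)·0.6708^0·0.7417^4 = +0.302575
d^2_{-2,2}(1.6711) = +0.302575
D = (+0.983951+0.178439i)·(+0.302575)·(-0.909135-0.416501i) = -0.248179-0.173085i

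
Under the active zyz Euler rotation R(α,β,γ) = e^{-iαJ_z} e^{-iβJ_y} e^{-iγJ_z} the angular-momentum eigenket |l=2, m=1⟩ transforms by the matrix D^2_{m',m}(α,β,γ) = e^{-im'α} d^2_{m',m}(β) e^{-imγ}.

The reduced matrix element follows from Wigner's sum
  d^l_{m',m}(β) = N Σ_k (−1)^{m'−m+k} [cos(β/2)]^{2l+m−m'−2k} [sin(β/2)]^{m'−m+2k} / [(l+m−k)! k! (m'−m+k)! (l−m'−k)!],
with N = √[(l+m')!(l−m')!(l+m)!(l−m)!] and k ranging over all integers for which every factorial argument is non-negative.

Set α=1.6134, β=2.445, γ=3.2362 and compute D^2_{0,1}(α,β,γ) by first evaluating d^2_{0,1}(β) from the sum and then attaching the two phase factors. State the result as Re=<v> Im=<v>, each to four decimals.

Split into d^2_{0,1}(β=2.445) × two z-phases.
With c≡cos(β/2)=0.341297 and s≡sin(β/2)=0.939956, N=[2·2·6·1]^{1/2}=4.898979
k: max(0,(1)−(0))=1 … min(2+(1),2−(0))=2
  k=1: (−1)^0·4.8990/(2)·0.3413^3·0.9400^1 = +0.091533
  k=2: (−1)^1·4.8990/(2)·0.3413^1·0.9400^3 = -0.694272
d^2_{0,1}(2.445) = +0.091533 -0.694272 = -0.602739
D = (+1.000000+0.000000i)·(-0.602739)·(-0.995528+0.094466i) = +0.600044-0.056939i

Re=0.6000 Im=-0.0569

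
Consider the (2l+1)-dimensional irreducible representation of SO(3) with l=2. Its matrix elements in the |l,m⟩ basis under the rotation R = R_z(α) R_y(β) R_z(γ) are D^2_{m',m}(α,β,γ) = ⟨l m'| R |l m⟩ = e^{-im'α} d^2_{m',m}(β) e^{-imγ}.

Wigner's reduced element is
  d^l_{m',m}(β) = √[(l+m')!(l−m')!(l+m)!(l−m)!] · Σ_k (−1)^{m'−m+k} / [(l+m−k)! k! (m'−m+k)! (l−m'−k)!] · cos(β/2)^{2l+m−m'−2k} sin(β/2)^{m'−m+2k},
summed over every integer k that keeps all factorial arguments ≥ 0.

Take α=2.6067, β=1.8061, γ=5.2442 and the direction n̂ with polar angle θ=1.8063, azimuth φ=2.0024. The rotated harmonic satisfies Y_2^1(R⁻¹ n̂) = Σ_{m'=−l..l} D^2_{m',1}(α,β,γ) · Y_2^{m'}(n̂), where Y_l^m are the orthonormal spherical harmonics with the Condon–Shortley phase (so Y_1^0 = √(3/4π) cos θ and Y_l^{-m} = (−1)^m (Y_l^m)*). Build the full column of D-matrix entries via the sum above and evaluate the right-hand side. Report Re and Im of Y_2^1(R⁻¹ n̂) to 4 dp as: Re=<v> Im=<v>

Need the full column D^2_{m',1} for m'=−2..2 at α=2.6067, β=1.8061, γ=5.2442.
cos(β/2)=0.619218, sin(β/2)=0.785219
d^2_{-2,1}: single k=3 term ⇒ +0.599579;  D = +0.599294-0.018464i
d^2_{-1,1}: k∈[2..3] ⇒ +0.709235 -0.380158 = +0.329077;  D = -0.288144-0.158949i
d^2_{0,1}: k∈[1..2] ⇒ +0.456664 -0.734331 = -0.277667;  D = -0.140803-0.239318i
d^2_{1,1}: k∈[0..1] ⇒ +0.147019 -0.709235 = -0.562216;  D = -0.001733+0.562213i
d^2_{2,1}: single k=0 term ⇒ -0.372865;  D = +0.191055-0.320197i
Y_2^{m'}(θ=1.8063,φ=2.0024) and Σ D·Y over m':
  (+0.5993-0.0185i)·(-0.2374+0.2776i)  (-0.2881-0.1589i)·(+0.0733+0.1592i)  (-0.1408-0.2393i)·(-0.2639+0.0000i)  (-0.0017+0.5622i)·(-0.0733+0.1592i)  (+0.1911-0.3202i)·(-0.2374-0.2776i)
Y_2^1(R⁻¹ n̂) = -0.319436+0.157831i

Re=-0.3194 Im=0.1578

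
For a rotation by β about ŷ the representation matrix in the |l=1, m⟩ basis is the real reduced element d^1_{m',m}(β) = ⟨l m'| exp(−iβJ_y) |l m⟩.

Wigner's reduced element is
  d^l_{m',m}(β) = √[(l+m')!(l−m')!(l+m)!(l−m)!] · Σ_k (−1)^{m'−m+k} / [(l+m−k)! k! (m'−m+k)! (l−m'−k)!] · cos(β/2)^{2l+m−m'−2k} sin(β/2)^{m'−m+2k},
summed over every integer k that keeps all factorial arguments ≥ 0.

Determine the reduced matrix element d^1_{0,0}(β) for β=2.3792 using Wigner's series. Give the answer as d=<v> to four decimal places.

d=-0.7232

d^1_{0,0}(β=2.3792) via Wigner's sum:
c=cos(2.3792/2)=0.372031, s=sin(2.3792/2)=0.928220; N=√[1·1·1·1]=1.000000
k: max(0,(0)−(0))=0 … min(1+(0),1−(0))=1
  k=0: (−1)^0·1.0000/(1)·0.3720^2·0.9282^0 = +0.138407
  k=1: (−1)^1·1.0000/(1)·0.3720^0·0.9282^2 = -0.861593
d^1_{0,0}(2.3792) = +0.138407 -0.861593 = -0.723186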